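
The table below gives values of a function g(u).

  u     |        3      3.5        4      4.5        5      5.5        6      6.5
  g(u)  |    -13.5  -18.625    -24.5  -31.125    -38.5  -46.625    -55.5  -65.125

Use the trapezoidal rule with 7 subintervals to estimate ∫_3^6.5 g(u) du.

Δu = 0.5.
T_7 = (0.5/2)·[(-13.5) + 2·(-18.625) + 2·(-24.5) + 2·(-31.125) + 2·(-38.5) + 2·(-46.625) + 2·(-55.5) + (-65.125)] = -127.09375.

-127.09375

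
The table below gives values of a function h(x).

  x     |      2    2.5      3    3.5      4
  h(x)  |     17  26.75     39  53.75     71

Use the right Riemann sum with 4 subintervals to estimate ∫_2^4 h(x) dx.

Δx = 0.5.
Sum = 0.5·[26.75 + 39 + 53.75 + 71] = 95.25.

95.25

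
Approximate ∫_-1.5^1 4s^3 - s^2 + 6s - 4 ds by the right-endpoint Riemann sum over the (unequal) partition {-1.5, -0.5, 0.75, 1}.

Subinterval widths: 1, 1.25, 0.25.
Right endpoints: -0.5, 0.75, 1.
f(-0.5) = -7.75, f(0.75) = 1.625, f(1) = 5.
Sum = Σ Δs_i · f(s_i).
Sum = -4.46875.

-4.46875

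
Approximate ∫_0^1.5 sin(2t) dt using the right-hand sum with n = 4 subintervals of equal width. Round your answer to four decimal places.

0.9744

Δt = (1.5 − 0)/4 = 0.375.
Right endpoints: 0.375, 0.75, 1.125, 1.5.
f(0.375) ≈ 0.6816, f(0.75) ≈ 0.9975, f(1.125) ≈ 0.7781, f(1.5) ≈ 0.1411.
Sum = Δt · [f(0.375) + f(0.75) + f(1.125) + f(1.5)].
Sum ≈ 0.9744.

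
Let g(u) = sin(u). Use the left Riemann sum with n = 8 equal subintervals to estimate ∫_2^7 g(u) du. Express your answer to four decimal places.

-1.0529

Δu = (7 − 2)/8 = 0.625.
Left endpoints: 2, 2.625, 3.25, 3.875, 4.5, 5.125, 5.75, 6.375.
g(2) ≈ 0.9093, g(2.625) ≈ 0.4939, g(3.25) ≈ -0.1082, g(3.875) ≈ -0.6694, g(4.5) ≈ -0.9775, g(5.125) ≈ -0.9161, g(5.75) ≈ -0.5083, g(6.375) ≈ 0.0917.
Sum = Δu · [g(2) + g(2.625) + g(3.25) + ...].
Sum ≈ -1.0529.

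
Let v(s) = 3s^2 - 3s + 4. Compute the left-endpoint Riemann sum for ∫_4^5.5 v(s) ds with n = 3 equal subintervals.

77.625

Δs = (5.5 − 4)/3 = 0.5.
Left endpoints: 4, 4.5, 5.
v(4) = 40, v(4.5) = 51.25, v(5) = 64.
Sum = Δs · [v(4) + v(4.5) + v(5)].
Sum = 77.625.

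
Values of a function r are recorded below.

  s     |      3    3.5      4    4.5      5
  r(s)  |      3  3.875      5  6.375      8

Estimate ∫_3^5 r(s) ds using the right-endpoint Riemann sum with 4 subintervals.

11.625

Δs = 0.5.
Sum = 0.5·[3.875 + 5 + 6.375 + 8] = 11.625.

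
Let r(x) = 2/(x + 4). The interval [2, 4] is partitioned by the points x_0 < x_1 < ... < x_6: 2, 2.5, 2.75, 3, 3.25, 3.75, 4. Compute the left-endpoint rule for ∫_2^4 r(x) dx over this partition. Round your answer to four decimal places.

Subinterval widths: 0.5, 0.25, 0.25, 0.25, 0.5, 0.25.
Left endpoints: 2, 2.5, 2.75, 3, 3.25, 3.75.
r(2) = 1/3, r(2.5) = 4/13, r(2.75) = 8/27, r(3) = 2/7, r(3.25) = 8/29, r(3.75) = 8/31.
Sum = Σ Δx_i · r(x_i).
Sum ≈ 0.5915.

0.5915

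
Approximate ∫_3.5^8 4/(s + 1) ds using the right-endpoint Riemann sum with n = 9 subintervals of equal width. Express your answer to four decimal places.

2.6646

Δs = (8 − 3.5)/9 = 0.5.
Right endpoints: 4, 4.5, 5, 5.5, 6, 6.5, 7, 7.5, 8.
f(4) = 0.8, f(4.5) = 8/11, f(5) = 2/3, f(5.5) = 8/13, f(6) = 4/7, f(6.5) = 8/15, f(7) = 0.5, f(7.5) = 8/17, f(8) = 4/9.
Sum = Δs · [f(4) + f(4.5) + f(5) + ...].
Sum ≈ 2.6646.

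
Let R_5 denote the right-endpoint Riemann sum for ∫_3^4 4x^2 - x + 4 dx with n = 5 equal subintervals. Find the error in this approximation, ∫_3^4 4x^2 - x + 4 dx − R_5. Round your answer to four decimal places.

Exact integral: ∫_3^4 f(x) dx ≈ 49.833333.
R_5 = 52.56.
Error ≈ 49.833333 − 52.56 ≈ -2.7267.

-2.7267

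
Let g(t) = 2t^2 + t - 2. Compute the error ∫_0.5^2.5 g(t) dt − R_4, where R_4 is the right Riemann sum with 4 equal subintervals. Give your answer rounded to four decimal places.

Exact integral: ∫_0.5^2.5 g(t) dt ≈ 9.333333.
R_4 = 13.
Error ≈ 9.333333 − 13 ≈ -3.6667.

-3.6667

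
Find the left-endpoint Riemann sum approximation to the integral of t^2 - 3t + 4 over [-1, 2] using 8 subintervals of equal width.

Δt = (2 − (-1))/8 = 0.375.
Left endpoints: -1, -0.625, -0.25, 0.125, 0.5, 0.875, 1.25, 1.625.
f(-1) = 8, f(-0.625) = 6.265625, f(-0.25) = 4.8125, f(0.125) = 3.640625, f(0.5) = 2.75, f(0.875) = 2.140625, f(1.25) = 1.8125, f(1.625) = 1.765625.
Sum = Δt · [f(-1) + f(-0.625) + f(-0.25) + ...].
Sum = 11.6953125.

11.6953125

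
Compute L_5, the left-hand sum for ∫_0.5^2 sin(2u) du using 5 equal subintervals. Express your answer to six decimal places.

Δu = (2 − 0.5)/5 = 0.3.
Left endpoints: 0.5, 0.8, 1.1, 1.4, 1.7.
f(0.5) ≈ 0.841471, f(0.8) ≈ 0.999574, f(1.1) ≈ 0.808496, f(1.4) ≈ 0.334988, f(1.7) ≈ -0.255541.
Sum = Δu · [f(0.5) + f(0.8) + f(1.1) + f(1.4) + f(1.7)].
Sum ≈ 0.818696.

0.818696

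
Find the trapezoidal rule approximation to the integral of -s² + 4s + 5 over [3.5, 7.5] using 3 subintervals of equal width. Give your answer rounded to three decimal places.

Δs = (7.5 − 3.5)/3 = 4/3.
f(3.5) = 6.75, f(29/6) = 35/36, f(37/6) = -301/36, f(7.5) = -21.25.
T_3 = (Δs/2)·[f(s_0) + 2f(s_1) + 2f(s_2) + f(s_3)].
Sum ≈ -19.519.

-19.519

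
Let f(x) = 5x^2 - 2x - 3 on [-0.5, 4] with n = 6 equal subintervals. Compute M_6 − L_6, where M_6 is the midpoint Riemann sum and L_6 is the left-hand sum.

22.9921875

M_6 = 76.5703125.
L_6 = 53.578125.
M_6 − L_6 = 22.9921875.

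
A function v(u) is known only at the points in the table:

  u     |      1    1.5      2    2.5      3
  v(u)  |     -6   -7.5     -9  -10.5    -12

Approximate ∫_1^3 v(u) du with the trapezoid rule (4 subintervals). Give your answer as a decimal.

Δu = 0.5.
T_4 = (0.5/2)·[(-6) + 2·(-7.5) + 2·(-9) + 2·(-10.5) + (-12)] = -18.

-18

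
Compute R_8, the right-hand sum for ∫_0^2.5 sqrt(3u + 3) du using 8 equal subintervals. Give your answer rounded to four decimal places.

6.6386

Δu = (2.5 − 0)/8 = 0.3125.
Right endpoints: 0.3125, 0.625, 0.9375, 1.25, 1.5625, 1.875, 2.1875, 2.5.
f(0.3125) ≈ 1.9843, f(0.625) ≈ 2.2079, f(0.9375) ≈ 2.4109, f(1.25) ≈ 2.5981, f(1.5625) ≈ 2.7726, f(1.875) ≈ 2.9368, f(2.1875) ≈ 3.0923, f(2.5) ≈ 3.2404.
Sum = Δu · [f(0.3125) + f(0.625) + f(0.9375) + ...].
Sum ≈ 6.6386.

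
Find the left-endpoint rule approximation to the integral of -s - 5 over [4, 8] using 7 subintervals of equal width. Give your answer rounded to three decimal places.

Δs = (8 − 4)/7 = 4/7.
Left endpoints: 4, 32/7, 36/7, 40/7, 44/7, 48/7, 52/7.
f(4) = -9, f(32/7) = -67/7, f(36/7) = -71/7, f(40/7) = -75/7, f(44/7) = -79/7, f(48/7) = -83/7, f(52/7) = -87/7.
Sum = Δs · [f(4) + f(32/7) + f(36/7) + ...].
Sum ≈ -42.857.

-42.857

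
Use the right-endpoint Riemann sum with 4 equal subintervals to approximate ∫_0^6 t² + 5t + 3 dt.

231.75

Δt = (6 − 0)/4 = 1.5.
Right endpoints: 1.5, 3, 4.5, 6.
f(1.5) = 12.75, f(3) = 27, f(4.5) = 45.75, f(6) = 69.
Sum = Δt · [f(1.5) + f(3) + f(4.5) + f(6)].
Sum = 231.75.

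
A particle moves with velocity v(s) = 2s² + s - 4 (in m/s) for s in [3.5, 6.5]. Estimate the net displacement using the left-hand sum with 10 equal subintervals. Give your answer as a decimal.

148.14

Δs = (6.5 − 3.5)/10 = 0.3.
Left endpoints: 3.5, 3.8, 4.1, 4.4, 4.7, 5, 5.3, 5.6, 5.9, 6.2.
v(3.5) = 24, v(3.8) = 28.68, v(4.1) = 33.72, v(4.4) = 39.12, v(4.7) = 44.88, v(5) = 51, v(5.3) = 57.48, v(5.6) = 64.32, v(5.9) = 71.52, v(6.2) = 79.08.
Sum = Δs · [v(3.5) + v(3.8) + v(4.1) + ...].
Sum = 148.14.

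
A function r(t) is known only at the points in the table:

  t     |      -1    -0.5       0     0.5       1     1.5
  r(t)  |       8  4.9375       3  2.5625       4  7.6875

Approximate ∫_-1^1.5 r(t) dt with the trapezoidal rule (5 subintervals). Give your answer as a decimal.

11.171875

Δt = 0.5.
T_5 = (0.5/2)·[8 + 2·4.9375 + 2·3 + 2·2.5625 + 2·4 + 7.6875] = 11.171875.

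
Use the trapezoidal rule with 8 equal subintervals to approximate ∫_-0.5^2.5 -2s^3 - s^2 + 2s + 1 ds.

-16.2421875

Δs = (2.5 − (-0.5))/8 = 0.375.
f(-0.5) = 0, f(-0.125) = 0.73828125, f(0.25) = 1.40625, f(0.625) = 1.37109375, f(1) = 0, f(1.375) = -3.33984375, f(1.75) = -9.28125, f(2.125) = -18.45703125, f(2.5) = -31.5.
T_8 = (Δs/2)·[f(s_0) + 2f(s_1) + ... + 2f(s_{7}) + f(s_8)].
Sum = -16.2421875.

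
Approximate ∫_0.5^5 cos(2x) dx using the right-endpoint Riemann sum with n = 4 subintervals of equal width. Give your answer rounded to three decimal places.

Δx = (5 − 0.5)/4 = 1.125.
Right endpoints: 1.625, 2.75, 3.875, 5.
f(1.625) ≈ -0.994, f(2.75) ≈ 0.709, f(3.875) ≈ 0.104, f(5) ≈ -0.839.
Sum = Δx · [f(1.625) + f(2.75) + f(3.875) + f(5)].
Sum ≈ -1.148.

-1.148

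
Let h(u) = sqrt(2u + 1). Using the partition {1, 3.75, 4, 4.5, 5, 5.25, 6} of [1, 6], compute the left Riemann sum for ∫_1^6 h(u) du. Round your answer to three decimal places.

Subinterval widths: 2.75, 0.25, 0.5, 0.5, 0.25, 0.75.
Left endpoints: 1, 3.75, 4, 4.5, 5, 5.25.
h(1) ≈ 1.732, h(3.75) ≈ 2.915, h(4) ≈ 3.000, h(4.5) ≈ 3.162, h(5) ≈ 3.317, h(5.25) ≈ 3.391.
Sum = Σ Δu_i · h(u_i).
Sum ≈ 11.946.

11.946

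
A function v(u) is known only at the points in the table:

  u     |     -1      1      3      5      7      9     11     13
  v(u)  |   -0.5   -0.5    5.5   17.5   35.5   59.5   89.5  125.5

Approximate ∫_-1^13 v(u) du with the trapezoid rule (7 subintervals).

539

Δu = 2.
T_7 = (2/2)·[(-0.5) + 2·(-0.5) + 2·5.5 + 2·17.5 + 2·35.5 + 2·59.5 + 2·89.5 + 125.5] = 539.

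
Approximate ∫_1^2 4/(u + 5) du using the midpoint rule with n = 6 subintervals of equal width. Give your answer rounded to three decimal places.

Δu = (2 − 1)/6 = 1/6.
Midpoints: 13/12, 1.25, 17/12, 19/12, 1.75, 23/12.
f(13/12) = 48/73, f(1.25) = 0.64, f(17/12) = 48/77, f(19/12) = 48/79, f(1.75) = 16/27, f(23/12) = 48/83.
Sum = Δu · [f(13/12) + f(1.25) + f(17/12) + ...].
Sum ≈ 0.617.

0.617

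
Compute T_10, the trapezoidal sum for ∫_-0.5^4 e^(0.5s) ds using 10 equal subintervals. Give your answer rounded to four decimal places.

Δs = (4 − (-0.5))/10 = 0.45.
f(-0.5) ≈ 0.7788, f(-0.05) ≈ 0.9753, f(0.4) ≈ 1.2214, f(0.85) ≈ 1.5296, f(1.3) ≈ 1.9155, f(1.75) ≈ 2.3989, f(2.2) ≈ 3.0042, f(2.65) ≈ 3.7622, f(3.1) ≈ 4.7115, f(3.55) ≈ 5.9003, f(4) ≈ 7.3891.
T_10 = (Δs/2)·[f(s_0) + 2f(s_1) + ... + 2f(s_{9}) + f(s_10)].
Sum ≈ 13.2762.

13.2762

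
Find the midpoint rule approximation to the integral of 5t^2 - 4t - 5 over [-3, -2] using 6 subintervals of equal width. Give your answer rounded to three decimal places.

36.655

Δt = (-2 − (-3))/6 = 1/6.
Midpoints: -35/12, -2.75, -31/12, -29/12, -2.25, -25/12.
f(-35/12) = 7085/144, f(-2.75) = 43.8125, f(-31/12) = 5573/144, f(-29/12) = 4877/144, f(-2.25) = 29.3125, f(-25/12) = 3605/144.
Sum = Δt · [f(-35/12) + f(-2.75) + f(-31/12) + ...].
Sum ≈ 36.655.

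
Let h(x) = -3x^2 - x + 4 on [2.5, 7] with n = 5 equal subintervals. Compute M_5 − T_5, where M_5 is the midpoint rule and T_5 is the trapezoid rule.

M_5 = -329.83875.
T_5 = -332.5725.
M_5 − T_5 = 2.73375.

2.73375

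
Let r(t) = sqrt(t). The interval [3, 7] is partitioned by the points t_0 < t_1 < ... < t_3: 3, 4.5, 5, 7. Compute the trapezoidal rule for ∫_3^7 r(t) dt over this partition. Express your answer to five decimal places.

Subinterval widths: 1.5, 0.5, 2.
r(3) ≈ 1.73205, r(4.5) ≈ 2.12132, r(5) ≈ 2.23607, r(7) ≈ 2.64575.
On each subinterval the trapezoid contributes (Δt_i/2)·[r(t_{i-1}) + r(t_i)].
Sum ≈ 8.86119.

8.86119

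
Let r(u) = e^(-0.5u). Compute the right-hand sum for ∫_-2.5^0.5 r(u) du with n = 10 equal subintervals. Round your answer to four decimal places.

5.0265

Δu = (0.5 − (-2.5))/10 = 0.3.
Right endpoints: -2.2, -1.9, -1.6, -1.3, -1, -0.7, -0.4, -0.1, 0.2, 0.5.
r(-2.2) ≈ 3.0042, r(-1.9) ≈ 2.5857, r(-1.6) ≈ 2.2255, r(-1.3) ≈ 1.9155, r(-1) ≈ 1.6487, r(-0.7) ≈ 1.4191, r(-0.4) ≈ 1.2214, r(-0.1) ≈ 1.0513, r(0.2) ≈ 0.9048, r(0.5) ≈ 0.7788.
Sum = Δu · [r(-2.2) + r(-1.9) + r(-1.6) + ...].
Sum ≈ 5.0265.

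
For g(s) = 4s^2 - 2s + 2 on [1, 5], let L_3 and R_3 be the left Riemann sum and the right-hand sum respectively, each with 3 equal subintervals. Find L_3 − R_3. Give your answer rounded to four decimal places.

-117.3333

L_3 ≈ 95.407407.
R_3 ≈ 212.740741.
L_3 − R_3 ≈ -117.3333.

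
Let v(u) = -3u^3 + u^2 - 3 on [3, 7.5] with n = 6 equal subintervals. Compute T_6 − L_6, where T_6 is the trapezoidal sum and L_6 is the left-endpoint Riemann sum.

-426.515625

T_6 = -2213.68359375.
L_6 = -1787.16796875.
T_6 − L_6 = -426.515625.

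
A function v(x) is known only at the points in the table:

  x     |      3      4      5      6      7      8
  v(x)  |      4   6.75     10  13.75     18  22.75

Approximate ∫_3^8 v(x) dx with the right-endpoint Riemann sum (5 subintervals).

71.25

Δx = 1.
Sum = 1·[6.75 + 10 + 13.75 + 18 + 22.75] = 71.25.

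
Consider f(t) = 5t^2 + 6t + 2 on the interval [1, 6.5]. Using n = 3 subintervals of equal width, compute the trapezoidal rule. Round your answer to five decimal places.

606.19676

Δt = (6.5 − 1)/3 = 11/6.
f(1) = 13, f(17/6) = 2129/36, f(14/3) = 1250/9, f(6.5) = 252.25.
T_3 = (Δt/2)·[f(t_0) + 2f(t_1) + 2f(t_2) + f(t_3)].
Sum ≈ 606.19676.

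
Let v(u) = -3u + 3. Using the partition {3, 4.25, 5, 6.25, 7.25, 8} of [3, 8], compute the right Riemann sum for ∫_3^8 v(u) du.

Subinterval widths: 1.25, 0.75, 1.25, 1, 0.75.
Right endpoints: 4.25, 5, 6.25, 7.25, 8.
v(4.25) = -9.75, v(5) = -12, v(6.25) = -15.75, v(7.25) = -18.75, v(8) = -21.
Sum = Σ Δu_i · v(u_i).
Sum = -75.375.

-75.375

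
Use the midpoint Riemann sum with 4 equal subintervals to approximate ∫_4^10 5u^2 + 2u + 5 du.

1668.375

Δu = (10 − 4)/4 = 1.5.
Midpoints: 4.75, 6.25, 7.75, 9.25.
f(4.75) = 127.3125, f(6.25) = 212.8125, f(7.75) = 320.8125, f(9.25) = 451.3125.
Sum = Δu · [f(4.75) + f(6.25) + f(7.75) + f(9.25)].
Sum = 1668.375.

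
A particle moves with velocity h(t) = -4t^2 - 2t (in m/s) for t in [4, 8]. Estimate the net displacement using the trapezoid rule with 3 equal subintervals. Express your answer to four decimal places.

Δt = (8 − 4)/3 = 4/3.
h(4) = -72, h(16/3) = -1120/9, h(20/3) = -1720/9, h(8) = -272.
T_3 = (Δt/2)·[h(t_0) + 2h(t_1) + 2h(t_2) + h(t_3)].
Sum ≈ -650.0741.

-650.0741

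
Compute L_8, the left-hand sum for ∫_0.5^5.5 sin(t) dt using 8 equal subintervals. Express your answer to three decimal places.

Δt = (5.5 − 0.5)/8 = 0.625.
Left endpoints: 0.5, 1.125, 1.75, 2.375, 3, 3.625, 4.25, 4.875.
f(0.5) ≈ 0.479, f(1.125) ≈ 0.902, f(1.75) ≈ 0.984, f(2.375) ≈ 0.694, f(3) ≈ 0.141, f(3.625) ≈ -0.465, f(4.25) ≈ -0.895, f(4.875) ≈ -0.987.
Sum = Δt · [f(0.5) + f(1.125) + f(1.75) + ...].
Sum ≈ 0.534.

0.534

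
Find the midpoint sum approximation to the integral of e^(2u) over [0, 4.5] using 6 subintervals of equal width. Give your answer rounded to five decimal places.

Δu = (4.5 − 0)/6 = 0.75.
Midpoints: 0.375, 1.125, 1.875, 2.625, 3.375, 4.125.
f(0.375) ≈ 2.11700, f(1.125) ≈ 9.48774, f(1.875) ≈ 42.52108, f(2.625) ≈ 190.56627, f(3.375) ≈ 854.05876, f(4.125) ≈ 3827.62582.
Sum = Δu · [f(0.375) + f(1.125) + f(1.875) + ...].
Sum ≈ 3694.78250.

3694.78250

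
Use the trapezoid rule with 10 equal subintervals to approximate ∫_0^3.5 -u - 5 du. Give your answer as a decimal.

Δu = (3.5 − 0)/10 = 0.35.
f(0) = -5, f(0.35) = -5.35, f(0.7) = -5.7, f(1.05) = -6.05, f(1.4) = -6.4, f(1.75) = -6.75, f(2.1) = -7.1, f(2.45) = -7.45, f(2.8) = -7.8, f(3.15) = -8.15, f(3.5) = -8.5.
T_10 = (Δu/2)·[f(u_0) + 2f(u_1) + ... + 2f(u_{9}) + f(u_10)].
Sum = -23.625.

-23.625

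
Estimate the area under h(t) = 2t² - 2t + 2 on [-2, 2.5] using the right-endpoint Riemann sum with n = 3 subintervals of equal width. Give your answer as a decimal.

Δt = (2.5 − (-2))/3 = 1.5.
Right endpoints: -0.5, 1, 2.5.
h(-0.5) = 3.5, h(1) = 2, h(2.5) = 9.5.
Sum = Δt · [h(-0.5) + h(1) + h(2.5)].
Sum = 22.5.

22.5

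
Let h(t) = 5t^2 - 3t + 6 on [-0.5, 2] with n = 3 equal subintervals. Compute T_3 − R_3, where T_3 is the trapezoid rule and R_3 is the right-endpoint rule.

T_3 ≈ 24.36342593.
R_3 ≈ 29.05092593.
T_3 − R_3 = -4.6875.

-4.6875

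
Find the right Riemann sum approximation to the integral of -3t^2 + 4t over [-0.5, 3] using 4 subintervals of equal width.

-16.32421875

Δt = (3 − (-0.5))/4 = 0.875.
Right endpoints: 0.375, 1.25, 2.125, 3.
f(0.375) = 1.078125, f(1.25) = 0.3125, f(2.125) = -5.046875, f(3) = -15.
Sum = Δt · [f(0.375) + f(1.25) + f(2.125) + f(3)].
Sum = -16.32421875.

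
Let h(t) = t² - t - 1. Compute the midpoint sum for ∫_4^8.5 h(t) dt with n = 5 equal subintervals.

Δt = (8.5 − 4)/5 = 0.9.
Midpoints: 4.45, 5.35, 6.25, 7.15, 8.05.
h(4.45) = 14.3525, h(5.35) = 22.2725, h(6.25) = 31.8125, h(7.15) = 42.9725, h(8.05) = 55.7525.
Sum = Δt · [h(4.45) + h(5.35) + h(6.25) + h(7.15) + h(8.05)].
Sum = 150.44625.

150.44625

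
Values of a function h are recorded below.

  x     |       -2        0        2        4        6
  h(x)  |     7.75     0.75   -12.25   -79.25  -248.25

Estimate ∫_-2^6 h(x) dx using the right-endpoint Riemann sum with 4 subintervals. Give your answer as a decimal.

Δx = 2.
Sum = 2·[0.75 + (-12.25) + (-79.25) + (-248.25)] = -678.

-678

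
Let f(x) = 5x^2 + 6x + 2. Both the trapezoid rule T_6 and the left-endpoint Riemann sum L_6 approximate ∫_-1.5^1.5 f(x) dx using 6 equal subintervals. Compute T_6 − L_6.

T_6 = 17.875.
L_6 = 13.375.
T_6 − L_6 = 4.5.

4.5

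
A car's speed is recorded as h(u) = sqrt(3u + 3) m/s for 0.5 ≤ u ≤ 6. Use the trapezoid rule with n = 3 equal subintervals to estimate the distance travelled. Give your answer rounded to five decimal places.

Δu = (6 − 0.5)/3 = 11/6.
h(0.5) ≈ 2.12132, h(7/3) ≈ 3.16228, h(25/6) ≈ 3.93700, h(6) ≈ 4.58258.
T_3 = (Δu/2)·[h(u_0) + 2h(u_1) + 2h(u_2) + h(u_3)].
Sum ≈ 19.16059.

19.16059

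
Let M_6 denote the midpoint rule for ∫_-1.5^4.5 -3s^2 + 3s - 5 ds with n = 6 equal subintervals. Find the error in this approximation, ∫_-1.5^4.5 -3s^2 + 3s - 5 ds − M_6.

-1.5

Exact integral: ∫_-1.5^4.5 f(s) ds = -97.5.
M_6 = -96.
Error = -97.5 − (-96) = -1.5.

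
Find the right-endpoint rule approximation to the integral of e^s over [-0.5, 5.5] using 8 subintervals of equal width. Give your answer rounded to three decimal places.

346.953

Δs = (5.5 − (-0.5))/8 = 0.75.
Right endpoints: 0.25, 1, 1.75, 2.5, 3.25, 4, 4.75, 5.5.
f(0.25) ≈ 1.284, f(1) ≈ 2.718, f(1.75) ≈ 5.755, f(2.5) ≈ 12.182, f(3.25) ≈ 25.790, f(4) ≈ 54.598, f(4.75) ≈ 115.584, f(5.5) ≈ 244.692.
Sum = Δs · [f(0.25) + f(1) + f(1.75) + ...].
Sum ≈ 346.953.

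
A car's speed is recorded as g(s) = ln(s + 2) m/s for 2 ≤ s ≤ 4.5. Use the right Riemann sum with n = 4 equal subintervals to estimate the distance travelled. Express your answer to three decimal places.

Δs = (4.5 − 2)/4 = 0.625.
Right endpoints: 2.625, 3.25, 3.875, 4.5.
g(2.625) ≈ 1.531, g(3.25) ≈ 1.658, g(3.875) ≈ 1.771, g(4.5) ≈ 1.872.
Sum = Δs · [g(2.625) + g(3.25) + g(3.875) + g(4.5)].
Sum ≈ 4.270.

4.270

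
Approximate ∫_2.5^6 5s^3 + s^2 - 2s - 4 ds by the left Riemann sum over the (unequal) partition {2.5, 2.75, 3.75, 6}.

Subinterval widths: 0.25, 1, 2.25.
Left endpoints: 2.5, 2.75, 3.75.
f(2.5) = 75.375, f(2.75) = 102.046875, f(3.75) = 266.234375.
Sum = Σ Δs_i · f(s_i).
Sum = 719.91796875.

719.91796875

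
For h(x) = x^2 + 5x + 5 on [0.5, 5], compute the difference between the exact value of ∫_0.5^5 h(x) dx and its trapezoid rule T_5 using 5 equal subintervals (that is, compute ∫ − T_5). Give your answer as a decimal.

-0.6075

Exact integral: ∫_0.5^5 h(x) dx = 126.
T_5 = 126.6075.
Error = 126 − 126.6075 = -0.6075.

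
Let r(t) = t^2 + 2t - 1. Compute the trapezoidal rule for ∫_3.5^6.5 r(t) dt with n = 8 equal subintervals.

Δt = (6.5 − 3.5)/8 = 0.375.
r(3.5) = 18.25, r(3.875) = 21.765625, r(4.25) = 25.5625, r(4.625) = 29.640625, r(5) = 34, r(5.375) = 38.640625, r(5.75) = 43.5625, r(6.125) = 48.765625, r(6.5) = 54.25.
T_8 = (Δt/2)·[r(t_0) + 2r(t_1) + ... + 2r(t_{7}) + r(t_8)].
Sum = 104.3203125.

104.3203125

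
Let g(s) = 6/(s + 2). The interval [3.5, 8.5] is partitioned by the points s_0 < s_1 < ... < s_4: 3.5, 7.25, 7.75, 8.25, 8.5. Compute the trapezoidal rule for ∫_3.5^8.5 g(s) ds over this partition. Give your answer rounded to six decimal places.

4.022466

Subinterval widths: 3.75, 0.5, 0.5, 0.25.
g(3.5) = 12/11, g(7.25) = 24/37, g(7.75) = 8/13, g(8.25) = 24/41, g(8.5) = 4/7.
On each subinterval the trapezoid contributes (Δs_i/2)·[g(s_{i-1}) + g(s_i)].
Sum ≈ 4.022466.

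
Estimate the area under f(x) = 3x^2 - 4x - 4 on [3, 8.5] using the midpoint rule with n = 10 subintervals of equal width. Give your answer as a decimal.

438.2090625

Δx = (8.5 − 3)/10 = 0.55.
Midpoints: 3.275, 3.825, 4.375, 4.925, 5.475, 6.025, 6.575, 7.125, 7.675, 8.225.
f(3.275) = 15.076875, f(3.825) = 24.591875, f(4.375) = 35.921875, f(4.925) = 49.066875, f(5.475) = 64.026875, f(6.025) = 80.801875, f(6.575) = 99.391875, f(7.125) = 119.796875, f(7.675) = 142.016875, f(8.225) = 166.051875.
Sum = Δx · [f(3.275) + f(3.825) + f(4.375) + ...].
Sum = 438.2090625.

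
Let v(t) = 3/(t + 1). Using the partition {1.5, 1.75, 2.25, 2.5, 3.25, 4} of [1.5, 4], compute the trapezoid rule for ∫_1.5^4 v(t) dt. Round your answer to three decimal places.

Subinterval widths: 0.25, 0.5, 0.25, 0.75, 0.75.
v(1.5) = 1.2, v(1.75) = 12/11, v(2.25) = 12/13, v(2.5) = 6/7, v(3.25) = 12/17, v(4) = 0.6.
On each subinterval the trapezoid contributes (Δt_i/2)·[v(t_{i-1}) + v(t_i)].
Sum ≈ 2.088.

2.088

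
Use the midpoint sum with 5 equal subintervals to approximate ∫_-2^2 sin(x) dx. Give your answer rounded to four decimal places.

0.0000

Δx = (2 − (-2))/5 = 0.8.
Midpoints: -1.6, -0.8, 0, 0.8, 1.6.
f(-1.6) ≈ -0.9996, f(-0.8) ≈ -0.7174, f(0) ≈ 0.0000, f(0.8) ≈ 0.7174, f(1.6) ≈ 0.9996.
Sum = Δx · [f(-1.6) + f(-0.8) + f(0) + f(0.8) + f(1.6)].
Sum ≈ 0.0000.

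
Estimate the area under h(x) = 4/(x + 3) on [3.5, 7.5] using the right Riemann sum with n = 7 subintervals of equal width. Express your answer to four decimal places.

1.8529

Δx = (7.5 − 3.5)/7 = 4/7.
Right endpoints: 57/14, 65/14, 73/14, 81/14, 89/14, 97/14, 7.5.
h(57/14) = 56/99, h(65/14) = 56/107, h(73/14) = 56/115, h(81/14) = 56/123, h(89/14) = 56/131, h(97/14) = 56/139, h(7.5) = 8/21.
Sum = Δx · [h(57/14) + h(65/14) + h(73/14) + ...].
Sum ≈ 1.8529.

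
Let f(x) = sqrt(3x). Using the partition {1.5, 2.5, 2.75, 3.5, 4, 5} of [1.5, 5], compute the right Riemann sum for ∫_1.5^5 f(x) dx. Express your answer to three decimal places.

11.492

Subinterval widths: 1, 0.25, 0.75, 0.5, 1.
Right endpoints: 2.5, 2.75, 3.5, 4, 5.
f(2.5) ≈ 2.739, f(2.75) ≈ 2.872, f(3.5) ≈ 3.240, f(4) ≈ 3.464, f(5) ≈ 3.873.
Sum = Σ Δx_i · f(x_i).
Sum ≈ 11.492.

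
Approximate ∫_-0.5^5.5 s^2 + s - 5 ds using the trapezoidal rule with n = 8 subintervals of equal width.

Δs = (5.5 − (-0.5))/8 = 0.75.
f(-0.5) = -5.25, f(0.25) = -4.6875, f(1) = -3, f(1.75) = -0.1875, f(2.5) = 3.75, f(3.25) = 8.8125, f(4) = 15, f(4.75) = 22.3125, f(5.5) = 30.75.
T_8 = (Δs/2)·[f(s_0) + 2f(s_1) + ... + 2f(s_{7}) + f(s_8)].
Sum = 41.0625.

41.0625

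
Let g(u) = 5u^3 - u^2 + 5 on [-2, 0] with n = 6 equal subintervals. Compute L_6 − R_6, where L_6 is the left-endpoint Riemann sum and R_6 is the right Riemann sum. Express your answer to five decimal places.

-14.66667

L_6 ≈ -20.5925926.
R_6 ≈ -5.9259259.
L_6 − R_6 ≈ -14.66667.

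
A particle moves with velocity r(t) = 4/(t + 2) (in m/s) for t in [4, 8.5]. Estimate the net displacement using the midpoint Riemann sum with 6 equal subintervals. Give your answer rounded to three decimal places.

2.237

Δt = (8.5 − 4)/6 = 0.75.
Midpoints: 4.375, 5.125, 5.875, 6.625, 7.375, 8.125.
r(4.375) = 32/51, r(5.125) = 32/57, r(5.875) = 32/63, r(6.625) = 32/69, r(7.375) = 32/75, r(8.125) = 32/81.
Sum = Δt · [r(4.375) + r(5.125) + r(5.875) + ...].
Sum ≈ 2.237.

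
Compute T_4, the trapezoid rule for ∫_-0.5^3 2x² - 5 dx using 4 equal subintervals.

Δx = (3 − (-0.5))/4 = 0.875.
f(-0.5) = -4.5, f(0.375) = -4.71875, f(1.25) = -1.875, f(2.125) = 4.03125, f(3) = 13.
T_4 = (Δx/2)·[f(x_0) + 2f(x_1) + 2f(x_2) + 2f(x_3) + f(x_4)].
Sum = 1.4765625.

1.4765625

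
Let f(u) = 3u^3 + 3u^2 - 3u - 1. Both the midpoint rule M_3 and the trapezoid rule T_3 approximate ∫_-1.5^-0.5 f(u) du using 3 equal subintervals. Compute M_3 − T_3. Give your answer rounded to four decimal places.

0.1667

M_3 ≈ 1.555556.
T_3 ≈ 1.388889.
M_3 − T_3 ≈ 0.1667.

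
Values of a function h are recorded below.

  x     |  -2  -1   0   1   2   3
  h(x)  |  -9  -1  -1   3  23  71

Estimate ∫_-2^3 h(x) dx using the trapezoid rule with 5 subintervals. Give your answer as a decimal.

Δx = 1.
T_5 = (1/2)·[(-9) + 2·(-1) + 2·(-1) + 2·3 + 2·23 + 71] = 55.

55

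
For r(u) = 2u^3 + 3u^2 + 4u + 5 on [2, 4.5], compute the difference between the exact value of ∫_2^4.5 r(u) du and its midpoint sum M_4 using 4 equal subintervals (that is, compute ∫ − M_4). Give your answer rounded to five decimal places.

Exact integral: ∫_2^4.5 r(u) du = 325.15625.
M_4 ≈ 323.3251953.
Error ≈ 325.15625 − 323.3251953 ≈ 1.83105.

1.83105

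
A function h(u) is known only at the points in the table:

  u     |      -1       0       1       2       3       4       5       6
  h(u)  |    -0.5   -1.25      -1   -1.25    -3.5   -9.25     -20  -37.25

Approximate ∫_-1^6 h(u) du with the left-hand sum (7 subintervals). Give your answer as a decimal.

-36.75

Δu = 1.
Sum = 1·[(-0.5) + (-1.25) + (-1) + (-1.25) + (-3.5) + (-9.25) + (-20)] = -36.75.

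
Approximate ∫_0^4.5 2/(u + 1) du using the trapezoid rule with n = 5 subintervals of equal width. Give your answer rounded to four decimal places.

Δu = (4.5 − 0)/5 = 0.9.
f(0) = 2, f(0.9) = 20/19, f(1.8) = 5/7, f(2.7) = 20/37, f(3.6) = 10/23, f(4.5) = 4/11.
T_5 = (Δu/2)·[f(u_0) + 2f(u_1) + ... + 2f(u_{4}) + f(u_5)].
Sum ≈ 3.5317.

3.5317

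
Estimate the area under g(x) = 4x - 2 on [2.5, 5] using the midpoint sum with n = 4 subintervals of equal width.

Δx = (5 − 2.5)/4 = 0.625.
Midpoints: 2.8125, 3.4375, 4.0625, 4.6875.
g(2.8125) = 9.25, g(3.4375) = 11.75, g(4.0625) = 14.25, g(4.6875) = 16.75.
Sum = Δx · [g(2.8125) + g(3.4375) + g(4.0625) + g(4.6875)].
Sum = 32.5.

32.5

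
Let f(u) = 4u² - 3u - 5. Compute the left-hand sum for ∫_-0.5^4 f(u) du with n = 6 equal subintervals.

Δu = (4 − (-0.5))/6 = 0.75.
Left endpoints: -0.5, 0.25, 1, 1.75, 2.5, 3.25.
f(-0.5) = -2.5, f(0.25) = -5.5, f(1) = -4, f(1.75) = 2, f(2.5) = 12.5, f(3.25) = 27.5.
Sum = Δu · [f(-0.5) + f(0.25) + f(1) + ...].
Sum = 22.5.

22.5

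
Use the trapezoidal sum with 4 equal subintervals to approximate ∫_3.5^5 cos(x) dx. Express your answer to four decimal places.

Δx = (5 − 3.5)/4 = 0.375.
f(3.5) ≈ -0.9365, f(3.875) ≈ -0.7429, f(4.25) ≈ -0.4461, f(4.625) ≈ -0.0873, f(5) ≈ 0.2837.
T_4 = (Δx/2)·[f(x_0) + 2f(x_1) + 2f(x_2) + 2f(x_3) + f(x_4)].
Sum ≈ -0.6010.

-0.6010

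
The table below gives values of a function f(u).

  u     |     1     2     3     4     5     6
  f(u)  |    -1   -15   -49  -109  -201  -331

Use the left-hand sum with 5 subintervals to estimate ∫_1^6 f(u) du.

-375

Δu = 1.
Sum = 1·[(-1) + (-15) + (-49) + (-109) + (-201)] = -375.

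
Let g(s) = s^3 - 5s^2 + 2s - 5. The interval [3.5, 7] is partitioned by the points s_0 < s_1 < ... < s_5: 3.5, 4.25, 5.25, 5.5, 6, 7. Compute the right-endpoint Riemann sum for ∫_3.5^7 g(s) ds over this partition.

138.63671875

Subinterval widths: 0.75, 1, 0.25, 0.5, 1.
Right endpoints: 4.25, 5.25, 5.5, 6, 7.
g(4.25) = -10.046875, g(5.25) = 12.390625, g(5.5) = 21.125, g(6) = 43, g(7) = 107.
Sum = Σ Δs_i · g(s_i).
Sum = 138.63671875.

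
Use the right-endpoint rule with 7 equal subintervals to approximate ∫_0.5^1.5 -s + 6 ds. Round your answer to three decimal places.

Δs = (1.5 − 0.5)/7 = 1/7.
Right endpoints: 9/14, 11/14, 13/14, 15/14, 17/14, 19/14, 1.5.
f(9/14) = 75/14, f(11/14) = 73/14, f(13/14) = 71/14, f(15/14) = 69/14, f(17/14) = 67/14, f(19/14) = 65/14, f(1.5) = 4.5.
Sum = Δs · [f(9/14) + f(11/14) + f(13/14) + ...].
Sum ≈ 4.929.

4.929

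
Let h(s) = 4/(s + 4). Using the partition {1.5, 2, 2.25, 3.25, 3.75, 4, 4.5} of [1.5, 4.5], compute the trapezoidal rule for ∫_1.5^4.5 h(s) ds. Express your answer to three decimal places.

1.744

Subinterval widths: 0.5, 0.25, 1, 0.5, 0.25, 0.5.
h(1.5) = 8/11, h(2) = 2/3, h(2.25) = 0.64, h(3.25) = 16/29, h(3.75) = 16/31, h(4) = 0.5, h(4.5) = 8/17.
On each subinterval the trapezoid contributes (Δs_i/2)·[h(s_{i-1}) + h(s_i)].
Sum ≈ 1.744.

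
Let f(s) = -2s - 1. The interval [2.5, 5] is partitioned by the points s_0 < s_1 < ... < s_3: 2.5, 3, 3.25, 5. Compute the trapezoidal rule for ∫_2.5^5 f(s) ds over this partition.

-21.25

Subinterval widths: 0.5, 0.25, 1.75.
f(2.5) = -6, f(3) = -7, f(3.25) = -7.5, f(5) = -11.
On each subinterval the trapezoid contributes (Δs_i/2)·[f(s_{i-1}) + f(s_i)].
Sum = -21.25.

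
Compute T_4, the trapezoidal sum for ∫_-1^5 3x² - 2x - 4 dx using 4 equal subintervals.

Δx = (5 − (-1))/4 = 1.5.
f(-1) = 1, f(0.5) = -4.25, f(2) = 4, f(3.5) = 25.75, f(5) = 61.
T_4 = (Δx/2)·[f(x_0) + 2f(x_1) + 2f(x_2) + 2f(x_3) + f(x_4)].
Sum = 84.75.

84.75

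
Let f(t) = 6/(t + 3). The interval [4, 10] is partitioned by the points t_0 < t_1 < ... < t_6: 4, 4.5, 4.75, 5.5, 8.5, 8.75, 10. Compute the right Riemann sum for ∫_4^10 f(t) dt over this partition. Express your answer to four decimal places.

Subinterval widths: 0.5, 0.25, 0.75, 3, 0.25, 1.25.
Right endpoints: 4.5, 4.75, 5.5, 8.5, 8.75, 10.
f(4.5) = 0.8, f(4.75) = 24/31, f(5.5) = 12/17, f(8.5) = 12/23, f(8.75) = 24/47, f(10) = 6/13.
Sum = Σ Δt_i · f(t_i).
Sum ≈ 3.3928.

3.3928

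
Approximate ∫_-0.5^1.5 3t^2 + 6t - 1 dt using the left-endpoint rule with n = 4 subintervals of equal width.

3.25

Δt = (1.5 − (-0.5))/4 = 0.5.
Left endpoints: -0.5, 0, 0.5, 1.
f(-0.5) = -3.25, f(0) = -1, f(0.5) = 2.75, f(1) = 8.
Sum = Δt · [f(-0.5) + f(0) + f(0.5) + f(1)].
Sum = 3.25.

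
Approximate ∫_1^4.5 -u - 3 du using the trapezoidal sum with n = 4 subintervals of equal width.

-20.125

Δu = (4.5 − 1)/4 = 0.875.
f(1) = -4, f(1.875) = -4.875, f(2.75) = -5.75, f(3.625) = -6.625, f(4.5) = -7.5.
T_4 = (Δu/2)·[f(u_0) + 2f(u_1) + 2f(u_2) + 2f(u_3) + f(u_4)].
Sum = -20.125.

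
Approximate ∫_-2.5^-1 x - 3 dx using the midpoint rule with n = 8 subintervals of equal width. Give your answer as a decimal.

-7.125

Δx = (-1 − (-2.5))/8 = 0.1875.
Midpoints: -2.40625, -2.21875, -2.03125, -1.84375, -1.65625, -1.46875, -1.28125, -1.09375.
f(-2.40625) = -5.40625, f(-2.21875) = -5.21875, f(-2.03125) = -5.03125, f(-1.84375) = -4.84375, f(-1.65625) = -4.65625, f(-1.46875) = -4.46875, f(-1.28125) = -4.28125, f(-1.09375) = -4.09375.
Sum = Δx · [f(-2.40625) + f(-2.21875) + f(-2.03125) + ...].
Sum = -7.125.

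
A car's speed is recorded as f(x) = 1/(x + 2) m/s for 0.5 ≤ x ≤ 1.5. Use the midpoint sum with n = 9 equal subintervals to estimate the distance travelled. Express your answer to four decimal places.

Δx = (1.5 − 0.5)/9 = 1/9.
Midpoints: 5/9, 2/3, 7/9, 8/9, 1, 10/9, 11/9, 4/3, 13/9.
f(5/9) = 9/23, f(2/3) = 0.375, f(7/9) = 0.36, f(8/9) = 9/26, f(1) = 1/3, f(10/9) = 9/28, f(11/9) = 9/29, f(4/3) = 0.3, f(13/9) = 9/31.
Sum = Δx · [f(5/9) + f(2/3) + f(7/9) + ...].
Sum ≈ 0.3364.

0.3364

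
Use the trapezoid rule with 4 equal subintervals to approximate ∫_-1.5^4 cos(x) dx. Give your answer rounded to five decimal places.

0.20152

Δx = (4 − (-1.5))/4 = 1.375.
f(-1.5) ≈ 0.07074, f(-0.125) ≈ 0.99220, f(1.25) ≈ 0.31532, f(2.625) ≈ -0.86951, f(4) ≈ -0.65364.
T_4 = (Δx/2)·[f(x_0) + 2f(x_1) + 2f(x_2) + 2f(x_3) + f(x_4)].
Sum ≈ 0.20152.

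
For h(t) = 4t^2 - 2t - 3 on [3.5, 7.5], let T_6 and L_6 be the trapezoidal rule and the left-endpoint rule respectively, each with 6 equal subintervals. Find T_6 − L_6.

56

T_6 ≈ 450.518519.
L_6 ≈ 394.518519.
T_6 − L_6 = 56.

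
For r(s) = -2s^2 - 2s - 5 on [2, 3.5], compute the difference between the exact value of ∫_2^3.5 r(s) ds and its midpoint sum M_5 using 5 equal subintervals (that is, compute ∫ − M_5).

-0.0225

Exact integral: ∫_2^3.5 r(s) ds = -39.
M_5 = -38.9775.
Error = -39 − (-38.9775) = -0.0225.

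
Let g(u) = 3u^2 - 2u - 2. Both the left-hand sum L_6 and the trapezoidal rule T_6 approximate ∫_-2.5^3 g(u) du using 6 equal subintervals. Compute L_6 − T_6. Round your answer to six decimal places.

1.260417

L_6 ≈ 32.44618056.
T_6 ≈ 31.18576389.
L_6 − T_6 ≈ 1.260417.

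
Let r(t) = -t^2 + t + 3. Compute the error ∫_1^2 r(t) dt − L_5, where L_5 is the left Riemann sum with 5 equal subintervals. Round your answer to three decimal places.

-0.193

Exact integral: ∫_1^2 r(t) dt ≈ 2.16667.
L_5 = 2.36.
Error ≈ 2.16667 − 2.36 ≈ -0.193.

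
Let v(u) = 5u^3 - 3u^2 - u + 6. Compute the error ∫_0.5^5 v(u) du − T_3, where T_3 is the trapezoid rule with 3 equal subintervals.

-64.546875

Exact integral: ∫_0.5^5 v(u) du = 670.921875.
T_3 = 735.46875.
Error = 670.921875 − 735.46875 = -64.546875.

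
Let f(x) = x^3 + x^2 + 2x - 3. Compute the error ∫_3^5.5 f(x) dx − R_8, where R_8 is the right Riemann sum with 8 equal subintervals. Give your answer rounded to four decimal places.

Exact integral: ∫_3^5.5 f(x) dx ≈ 268.723958.
R_8 ≈ 295.162354.
Error ≈ 268.723958 − 295.162354 ≈ -26.4384.

-26.4384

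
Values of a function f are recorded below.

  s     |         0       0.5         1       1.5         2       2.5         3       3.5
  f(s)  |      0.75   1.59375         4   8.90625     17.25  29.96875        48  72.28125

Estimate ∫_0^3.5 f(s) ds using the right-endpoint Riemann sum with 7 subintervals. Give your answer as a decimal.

Δs = 0.5.
Sum = 0.5·[1.59375 + 4 + 8.90625 + 17.25 + 29.96875 + 48 + 72.28125] = 91.

91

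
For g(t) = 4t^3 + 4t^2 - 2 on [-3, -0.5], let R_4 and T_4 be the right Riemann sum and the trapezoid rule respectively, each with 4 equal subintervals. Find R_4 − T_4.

22.65625

R_4 = -30.21484375.
T_4 = -52.87109375.
R_4 − T_4 = 22.65625.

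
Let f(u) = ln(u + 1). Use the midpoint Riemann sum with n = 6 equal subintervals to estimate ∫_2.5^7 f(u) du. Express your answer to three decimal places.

7.755

Δu = (7 − 2.5)/6 = 0.75.
Midpoints: 2.875, 3.625, 4.375, 5.125, 5.875, 6.625.
f(2.875) ≈ 1.355, f(3.625) ≈ 1.531, f(4.375) ≈ 1.682, f(5.125) ≈ 1.812, f(5.875) ≈ 1.928, f(6.625) ≈ 2.031.
Sum = Δu · [f(2.875) + f(3.625) + f(4.375) + ...].
Sum ≈ 7.755.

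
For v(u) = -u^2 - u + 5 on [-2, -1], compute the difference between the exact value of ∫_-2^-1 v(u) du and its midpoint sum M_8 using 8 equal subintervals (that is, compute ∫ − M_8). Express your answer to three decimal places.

Exact integral: ∫_-2^-1 v(u) du ≈ 4.16667.
M_8 = 4.16796875.
Error ≈ 4.16667 − 4.16796875 ≈ -0.001.

-0.001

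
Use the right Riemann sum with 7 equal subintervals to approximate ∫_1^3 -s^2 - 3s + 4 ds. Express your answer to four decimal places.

Δs = (3 − 1)/7 = 2/7.
Right endpoints: 9/7, 11/7, 13/7, 15/7, 17/7, 19/7, 3.
f(9/7) = -74/49, f(11/7) = -156/49, f(13/7) = -246/49, f(15/7) = -344/49, f(17/7) = -450/49, f(19/7) = -564/49, f(3) = -14.
Sum = Δs · [f(9/7) + f(11/7) + f(13/7) + ...].
Sum ≈ -14.6939.

-14.6939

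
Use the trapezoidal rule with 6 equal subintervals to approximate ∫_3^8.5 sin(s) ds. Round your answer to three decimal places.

Δs = (8.5 − 3)/6 = 11/12.
f(3) ≈ 0.141, f(47/12) ≈ -0.700, f(29/6) ≈ -0.993, f(5.75) ≈ -0.508, f(20/3) ≈ 0.374, f(91/12) ≈ 0.964, f(8.5) ≈ 0.798.
T_6 = (Δs/2)·[f(s_0) + 2f(s_1) + ... + 2f(s_{5}) + f(s_6)].
Sum ≈ -0.360.

-0.360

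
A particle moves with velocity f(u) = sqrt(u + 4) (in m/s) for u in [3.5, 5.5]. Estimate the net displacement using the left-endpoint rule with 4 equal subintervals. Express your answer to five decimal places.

Δu = (5.5 − 3.5)/4 = 0.5.
Left endpoints: 3.5, 4, 4.5, 5.
f(3.5) ≈ 2.73861, f(4) ≈ 2.82843, f(4.5) ≈ 2.91548, f(5) ≈ 3.00000.
Sum = Δu · [f(3.5) + f(4) + f(4.5) + f(5)].
Sum ≈ 5.74126.

5.74126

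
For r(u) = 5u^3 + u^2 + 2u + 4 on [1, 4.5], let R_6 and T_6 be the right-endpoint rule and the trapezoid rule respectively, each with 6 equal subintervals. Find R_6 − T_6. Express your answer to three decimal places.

139.089

R_6 ≈ 722.09476.
T_6 ≈ 583.00622.
R_6 − T_6 ≈ 139.089.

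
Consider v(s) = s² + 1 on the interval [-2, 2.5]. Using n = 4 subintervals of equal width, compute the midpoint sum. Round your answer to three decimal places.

Δs = (2.5 − (-2))/4 = 1.125.
Midpoints: -1.4375, -0.3125, 0.8125, 1.9375.
v(-1.4375) = 3.06640625, v(-0.3125) = 1.09765625, v(0.8125) = 1.66015625, v(1.9375) = 4.75390625.
Sum = Δs · [v(-1.4375) + v(-0.3125) + v(0.8125) + v(1.9375)].
Sum ≈ 11.900.

11.900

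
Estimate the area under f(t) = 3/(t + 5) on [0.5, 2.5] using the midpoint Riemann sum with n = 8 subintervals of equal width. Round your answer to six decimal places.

0.930345

Δt = (2.5 − 0.5)/8 = 0.25.
Midpoints: 0.625, 0.875, 1.125, 1.375, 1.625, 1.875, 2.125, 2.375.
f(0.625) = 8/15, f(0.875) = 24/47, f(1.125) = 24/49, f(1.375) = 8/17, f(1.625) = 24/53, f(1.875) = 24/55, f(2.125) = 8/19, f(2.375) = 24/59.
Sum = Δt · [f(0.625) + f(0.875) + f(1.125) + ...].
Sum ≈ 0.930345.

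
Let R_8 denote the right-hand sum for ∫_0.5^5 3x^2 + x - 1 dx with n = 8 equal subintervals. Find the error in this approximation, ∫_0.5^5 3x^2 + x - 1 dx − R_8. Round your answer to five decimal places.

-22.86035

Exact integral: ∫_0.5^5 f(x) dx = 132.75.
R_8 ≈ 155.6103516.
Error ≈ 132.75 − 155.6103516 ≈ -22.86035.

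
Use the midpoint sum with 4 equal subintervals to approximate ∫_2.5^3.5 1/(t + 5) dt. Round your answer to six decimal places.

0.125153

Δt = (3.5 − 2.5)/4 = 0.25.
Midpoints: 2.625, 2.875, 3.125, 3.375.
f(2.625) = 8/61, f(2.875) = 8/63, f(3.125) = 8/65, f(3.375) = 8/67.
Sum = Δt · [f(2.625) + f(2.875) + f(3.125) + f(3.375)].
Sum ≈ 0.125153.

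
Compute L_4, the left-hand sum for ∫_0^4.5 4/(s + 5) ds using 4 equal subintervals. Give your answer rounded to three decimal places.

Δs = (4.5 − 0)/4 = 1.125.
Left endpoints: 0, 1.125, 2.25, 3.375.
f(0) = 0.8, f(1.125) = 32/49, f(2.25) = 16/29, f(3.375) = 32/67.
Sum = Δs · [f(0) + f(1.125) + f(2.25) + f(3.375)].
Sum ≈ 2.793.

2.793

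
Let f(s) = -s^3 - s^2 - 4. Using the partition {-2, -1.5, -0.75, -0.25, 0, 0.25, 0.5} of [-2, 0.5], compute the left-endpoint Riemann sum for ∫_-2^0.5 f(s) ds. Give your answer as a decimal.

-7.2578125

Subinterval widths: 0.5, 0.75, 0.5, 0.25, 0.25, 0.25.
Left endpoints: -2, -1.5, -0.75, -0.25, 0, 0.25.
f(-2) = 0, f(-1.5) = -2.875, f(-0.75) = -4.140625, f(-0.25) = -4.046875, f(0) = -4, f(0.25) = -4.078125.
Sum = Σ Δs_i · f(s_i).
Sum = -7.2578125.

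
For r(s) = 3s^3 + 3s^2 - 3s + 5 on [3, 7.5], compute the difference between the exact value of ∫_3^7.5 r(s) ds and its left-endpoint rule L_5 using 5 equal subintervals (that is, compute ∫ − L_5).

Exact integral: ∫_3^7.5 r(s) ds = 2658.796875.
L_5 = 2098.53.
Error = 2658.796875 − 2098.53 = 560.266875.

560.266875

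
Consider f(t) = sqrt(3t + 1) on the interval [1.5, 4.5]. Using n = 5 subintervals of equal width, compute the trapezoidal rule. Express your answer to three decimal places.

9.396

Δt = (4.5 − 1.5)/5 = 0.6.
f(1.5) ≈ 2.345, f(2.1) ≈ 2.702, f(2.7) ≈ 3.017, f(3.3) ≈ 3.302, f(3.9) ≈ 3.564, f(4.5) ≈ 3.808.
T_5 = (Δt/2)·[f(t_0) + 2f(t_1) + ... + 2f(t_{4}) + f(t_5)].
Sum ≈ 9.396.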